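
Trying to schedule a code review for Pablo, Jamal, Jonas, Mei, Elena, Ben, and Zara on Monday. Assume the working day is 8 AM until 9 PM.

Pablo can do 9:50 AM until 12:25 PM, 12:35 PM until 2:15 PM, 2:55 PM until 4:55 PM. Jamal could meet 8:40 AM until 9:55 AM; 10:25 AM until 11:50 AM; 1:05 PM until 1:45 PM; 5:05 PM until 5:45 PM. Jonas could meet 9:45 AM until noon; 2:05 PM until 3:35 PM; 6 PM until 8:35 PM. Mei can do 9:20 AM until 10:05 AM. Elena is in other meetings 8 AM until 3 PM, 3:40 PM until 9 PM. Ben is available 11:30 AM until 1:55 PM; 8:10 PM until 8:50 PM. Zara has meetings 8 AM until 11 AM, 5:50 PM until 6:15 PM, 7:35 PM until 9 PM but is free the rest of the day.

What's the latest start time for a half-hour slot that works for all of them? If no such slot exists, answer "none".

Pablo free: 09:50-12:25, 12:35-14:15, 14:55-16:55.
Jamal free: 08:40-09:55, 10:25-11:50, 13:05-13:45, 17:05-17:45.
Jonas free: 09:45-12:00, 14:05-15:35, 18:00-20:35.
Mei free: 09:20-10:05.
Elena free: 15:00-15:40 (invert busy blocks within the working day).
Ben free: 11:30-13:55, 20:10-20:50.
Zara free: 11:00-17:50, 18:15-19:35 (invert busy blocks within the working day).
Pablo ∩ Jamal: 09:50-09:55, 10:25-11:50, 13:05-13:45.
Pablo ∩ Jamal ∩ Jonas: 09:50-09:55, 10:25-11:50.
Pablo ∩ Jamal ∩ Jonas ∩ Mei: 09:50-09:55.
Pablo ∩ Jamal ∩ Jonas ∩ Mei ∩ Elena: ∅.
Pablo ∩ Jamal ∩ Jonas ∩ Mei ∩ Elena ∩ Ben: ∅.
Pablo ∩ Jamal ∩ Jonas ∩ Mei ∩ Elena ∩ Ben ∩ Zara: ∅.
There is no time when everyone is free.
No common window is at least 30 minutes long.

none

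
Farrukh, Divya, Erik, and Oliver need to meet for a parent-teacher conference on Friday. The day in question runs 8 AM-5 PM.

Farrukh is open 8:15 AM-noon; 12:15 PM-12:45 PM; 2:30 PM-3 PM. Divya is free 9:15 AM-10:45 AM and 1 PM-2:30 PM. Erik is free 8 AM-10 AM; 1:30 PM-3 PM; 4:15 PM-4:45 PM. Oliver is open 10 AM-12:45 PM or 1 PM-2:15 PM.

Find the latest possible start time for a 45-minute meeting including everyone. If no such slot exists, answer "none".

none

Farrukh ∩ Divya: 09:15-10:45.
Farrukh ∩ Divya ∩ Erik: 09:15-10:00.
Farrukh ∩ Divya ∩ Erik ∩ Oliver: ∅.
There is no time when everyone is free.
No common window is at least 45 minutes long.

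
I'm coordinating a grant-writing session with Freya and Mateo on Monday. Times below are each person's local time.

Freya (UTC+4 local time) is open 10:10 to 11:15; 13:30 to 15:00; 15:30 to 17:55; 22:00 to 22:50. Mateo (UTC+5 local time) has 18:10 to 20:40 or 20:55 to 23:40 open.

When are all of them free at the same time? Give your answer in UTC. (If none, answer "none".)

Freya in UTC: 06:10-07:15, 09:30-11:00, 11:30-13:55, 18:00-18:50 (subtract 4h to convert from UTC+4).
Mateo in UTC: 13:10-15:40, 15:55-18:40 (subtract 5h to convert from UTC+5).
Freya ∩ Mateo: 13:10-13:55, 18:00-18:40.
Those are the intersection windows.

13:10-13:55, 18:00-18:40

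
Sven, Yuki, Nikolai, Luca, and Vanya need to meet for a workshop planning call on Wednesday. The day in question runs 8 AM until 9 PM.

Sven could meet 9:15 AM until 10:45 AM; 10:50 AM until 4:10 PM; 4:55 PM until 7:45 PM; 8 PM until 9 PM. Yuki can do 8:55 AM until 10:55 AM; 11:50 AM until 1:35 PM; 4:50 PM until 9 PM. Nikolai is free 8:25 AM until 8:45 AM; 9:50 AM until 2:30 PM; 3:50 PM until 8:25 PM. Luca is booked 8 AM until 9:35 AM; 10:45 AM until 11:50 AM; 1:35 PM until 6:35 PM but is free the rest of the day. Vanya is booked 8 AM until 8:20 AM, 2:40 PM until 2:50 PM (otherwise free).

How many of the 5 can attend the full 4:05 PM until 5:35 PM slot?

2

Sven free: 09:15-10:45, 10:50-16:10, 16:55-19:45, 20:00-21:00.
Yuki free: 08:55-10:55, 11:50-13:35, 16:50-21:00.
Nikolai free: 08:25-08:45, 09:50-14:30, 15:50-20:25.
Luca free: 09:35-10:45, 11:50-13:35, 18:35-21:00 (invert busy blocks within the working day).
Vanya free: 08:20-14:40, 14:50-21:00 (invert busy blocks within the working day).
Nikolai and Vanya can make the full 16:05-17:35 slot — that's 2.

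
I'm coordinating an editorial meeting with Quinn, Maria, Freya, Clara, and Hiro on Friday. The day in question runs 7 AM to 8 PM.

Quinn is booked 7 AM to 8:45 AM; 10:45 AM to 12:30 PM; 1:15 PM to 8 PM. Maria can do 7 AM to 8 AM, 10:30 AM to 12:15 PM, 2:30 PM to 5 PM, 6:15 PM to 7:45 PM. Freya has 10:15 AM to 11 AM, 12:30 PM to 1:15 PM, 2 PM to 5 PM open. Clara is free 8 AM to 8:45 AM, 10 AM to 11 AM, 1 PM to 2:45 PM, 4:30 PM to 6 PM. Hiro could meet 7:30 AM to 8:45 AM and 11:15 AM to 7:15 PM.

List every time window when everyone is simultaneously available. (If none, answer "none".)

none

Quinn free: 08:45-10:45, 12:30-13:15 (invert busy blocks within the working day).
Maria free: 07:00-08:00, 10:30-12:15, 14:30-17:00, 18:15-19:45.
Freya free: 10:15-11:00, 12:30-13:15, 14:00-17:00.
Clara free: 08:00-08:45, 10:00-11:00, 13:00-14:45, 16:30-18:00.
Hiro free: 07:30-08:45, 11:15-19:15.
Quinn ∩ Maria: 10:30-10:45.
Quinn ∩ Maria ∩ Freya: 10:30-10:45.
Quinn ∩ Maria ∩ Freya ∩ Clara: 10:30-10:45.
Quinn ∩ Maria ∩ Freya ∩ Clara ∩ Hiro: ∅.
There is no time when everyone is free.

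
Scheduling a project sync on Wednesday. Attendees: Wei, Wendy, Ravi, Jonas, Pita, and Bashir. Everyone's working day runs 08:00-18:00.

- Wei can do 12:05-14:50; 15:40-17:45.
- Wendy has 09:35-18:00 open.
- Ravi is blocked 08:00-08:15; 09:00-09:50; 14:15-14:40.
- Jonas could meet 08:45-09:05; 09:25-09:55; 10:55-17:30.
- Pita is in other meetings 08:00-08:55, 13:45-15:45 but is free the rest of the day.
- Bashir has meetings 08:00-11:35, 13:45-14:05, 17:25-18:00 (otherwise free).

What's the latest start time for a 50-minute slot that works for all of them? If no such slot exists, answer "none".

Wei free: 12:05-14:50, 15:40-17:45.
Wendy free: 09:35-18:00.
Ravi free: 08:15-09:00, 09:50-14:15, 14:40-18:00 (invert busy blocks within the working day).
Jonas free: 08:45-09:05, 09:25-09:55, 10:55-17:30.
Pita free: 08:55-13:45, 15:45-18:00 (invert busy blocks within the working day).
Bashir free: 11:35-13:45, 14:05-17:25 (invert busy blocks within the working day).
Wei ∩ Wendy: 12:05-14:50, 15:40-17:45.
Wei ∩ Wendy ∩ Ravi: 12:05-14:15, 14:40-14:50, 15:40-17:45.
Wei ∩ Wendy ∩ Ravi ∩ Jonas: 12:05-14:15, 14:40-14:50, 15:40-17:30.
Wei ∩ Wendy ∩ Ravi ∩ Jonas ∩ Pita: 12:05-13:45, 15:45-17:30.
Wei ∩ Wendy ∩ Ravi ∩ Jonas ∩ Pita ∩ Bashir: 12:05-13:45, 15:45-17:25.
So the common availability across everyone is 12:05-13:45, 15:45-17:25.
The last common window of at least 50 minutes is 15:45-17:25; a 50-minute meeting can start as late as 16:35 and still end by 17:25.

16:35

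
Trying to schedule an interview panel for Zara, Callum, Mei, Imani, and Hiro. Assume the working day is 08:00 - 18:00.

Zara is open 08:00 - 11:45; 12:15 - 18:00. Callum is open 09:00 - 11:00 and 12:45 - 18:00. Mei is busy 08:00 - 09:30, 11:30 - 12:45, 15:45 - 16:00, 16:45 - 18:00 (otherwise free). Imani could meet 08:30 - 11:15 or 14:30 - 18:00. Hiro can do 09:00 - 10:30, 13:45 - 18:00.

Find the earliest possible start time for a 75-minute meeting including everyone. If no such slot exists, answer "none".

Zara free: 08:00-11:45, 12:15-18:00.
Callum free: 09:00-11:00, 12:45-18:00.
Mei free: 09:30-11:30, 12:45-15:45, 16:00-16:45 (invert busy blocks within the working day).
Imani free: 08:30-11:15, 14:30-18:00.
Hiro free: 09:00-10:30, 13:45-18:00.
Zara ∩ Callum: 09:00-11:00, 12:45-18:00.
Zara ∩ Callum ∩ Mei: 09:30-11:00, 12:45-15:45, 16:00-16:45.
Zara ∩ Callum ∩ Mei ∩ Imani: 09:30-11:00, 14:30-15:45, 16:00-16:45.
Zara ∩ Callum ∩ Mei ∩ Imani ∩ Hiro: 09:30-10:30, 14:30-15:45, 16:00-16:45.
Those are the intersection windows.
The first common window of at least 75 minutes is 14:30-15:45, so the earliest start is 14:30.

14:30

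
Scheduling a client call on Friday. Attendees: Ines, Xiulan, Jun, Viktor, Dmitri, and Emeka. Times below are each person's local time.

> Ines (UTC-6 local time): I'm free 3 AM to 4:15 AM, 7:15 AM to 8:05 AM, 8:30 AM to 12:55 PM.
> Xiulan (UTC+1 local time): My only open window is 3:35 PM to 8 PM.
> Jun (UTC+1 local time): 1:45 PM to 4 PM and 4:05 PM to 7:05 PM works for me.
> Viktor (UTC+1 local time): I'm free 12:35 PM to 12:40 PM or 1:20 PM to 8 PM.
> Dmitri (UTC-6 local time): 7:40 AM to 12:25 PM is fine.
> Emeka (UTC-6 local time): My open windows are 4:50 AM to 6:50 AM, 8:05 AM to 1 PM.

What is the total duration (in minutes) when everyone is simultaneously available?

Ines in UTC: 09:00-10:15, 13:15-14:05, 14:30-18:55 (add 6h to convert from UTC-6).
Xiulan in UTC: 14:35-19:00 (subtract 1h to convert from UTC+1).
Jun in UTC: 12:45-15:00, 15:05-18:05 (subtract 1h to convert from UTC+1).
Viktor in UTC: 11:35-11:40, 12:20-19:00 (subtract 1h to convert from UTC+1).
Dmitri in UTC: 13:40-18:25 (add 6h to convert from UTC-6).
Emeka in UTC: 10:50-12:50, 14:05-19:00 (add 6h to convert from UTC-6).
Ines ∩ Xiulan: 14:35-18:55.
Ines ∩ Xiulan ∩ Jun: 14:35-15:00, 15:05-18:05.
Ines ∩ Xiulan ∩ Jun ∩ Viktor: 14:35-15:00, 15:05-18:05.
Ines ∩ Xiulan ∩ Jun ∩ Viktor ∩ Dmitri: 14:35-15:00, 15:05-18:05.
Ines ∩ Xiulan ∩ Jun ∩ Viktor ∩ Dmitri ∩ Emeka: 14:35-15:00, 15:05-18:05.
So the common availability across everyone is 14:35-15:00, 15:05-18:05.
Summing the common windows: 25 + 180 = 205 minutes.

205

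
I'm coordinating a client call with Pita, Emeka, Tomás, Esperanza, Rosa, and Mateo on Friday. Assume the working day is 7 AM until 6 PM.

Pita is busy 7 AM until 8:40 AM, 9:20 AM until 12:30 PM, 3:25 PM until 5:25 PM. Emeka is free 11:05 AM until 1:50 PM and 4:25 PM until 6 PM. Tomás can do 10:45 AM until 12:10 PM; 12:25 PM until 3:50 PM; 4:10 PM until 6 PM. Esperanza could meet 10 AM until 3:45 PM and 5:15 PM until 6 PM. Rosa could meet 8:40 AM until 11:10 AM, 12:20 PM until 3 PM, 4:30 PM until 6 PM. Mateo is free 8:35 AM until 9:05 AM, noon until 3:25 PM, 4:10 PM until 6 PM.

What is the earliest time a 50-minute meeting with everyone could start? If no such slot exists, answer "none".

Pita free: 08:40-09:20, 12:30-15:25, 17:25-18:00 (invert busy blocks within the working day).
Emeka free: 11:05-13:50, 16:25-18:00.
Tomás free: 10:45-12:10, 12:25-15:50, 16:10-18:00.
Esperanza free: 10:00-15:45, 17:15-18:00.
Rosa free: 08:40-11:10, 12:20-15:00, 16:30-18:00.
Mateo free: 08:35-09:05, 12:00-15:25, 16:10-18:00.
Pita ∩ Emeka: 12:30-13:50, 17:25-18:00.
Pita ∩ Emeka ∩ Tomás: 12:30-13:50, 17:25-18:00.
Pita ∩ Emeka ∩ Tomás ∩ Esperanza: 12:30-13:50, 17:25-18:00.
Pita ∩ Emeka ∩ Tomás ∩ Esperanza ∩ Rosa: 12:30-13:50, 17:25-18:00.
Pita ∩ Emeka ∩ Tomás ∩ Esperanza ∩ Rosa ∩ Mateo: 12:30-13:50, 17:25-18:00.
Those are the intersection windows.
The first common window of at least 50 minutes is 12:30-13:50, so the earliest start is 12:30.

12:30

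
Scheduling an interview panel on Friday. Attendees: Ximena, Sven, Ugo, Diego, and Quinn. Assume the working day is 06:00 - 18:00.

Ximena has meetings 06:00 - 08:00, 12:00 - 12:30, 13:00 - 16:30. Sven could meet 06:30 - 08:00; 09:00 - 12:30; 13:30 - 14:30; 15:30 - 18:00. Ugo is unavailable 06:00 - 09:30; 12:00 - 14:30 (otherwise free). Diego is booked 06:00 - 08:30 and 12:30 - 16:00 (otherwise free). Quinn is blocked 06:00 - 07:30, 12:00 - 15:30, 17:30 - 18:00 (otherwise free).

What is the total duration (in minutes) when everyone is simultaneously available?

210

Ximena free: 08:00-12:00, 12:30-13:00, 16:30-18:00 (invert busy blocks within the working day).
Sven free: 06:30-08:00, 09:00-12:30, 13:30-14:30, 15:30-18:00.
Ugo free: 09:30-12:00, 14:30-18:00 (invert busy blocks within the working day).
Diego free: 08:30-12:30, 16:00-18:00 (invert busy blocks within the working day).
Quinn free: 07:30-12:00, 15:30-17:30 (invert busy blocks within the working day).
Ximena ∩ Sven: 09:00-12:00, 16:30-18:00.
Ximena ∩ Sven ∩ Ugo: 09:30-12:00, 16:30-18:00.
Ximena ∩ Sven ∩ Ugo ∩ Diego: 09:30-12:00, 16:30-18:00.
Ximena ∩ Sven ∩ Ugo ∩ Diego ∩ Quinn: 09:30-12:00, 16:30-17:30.
Summing the common windows: 150 + 60 = 210 minutes.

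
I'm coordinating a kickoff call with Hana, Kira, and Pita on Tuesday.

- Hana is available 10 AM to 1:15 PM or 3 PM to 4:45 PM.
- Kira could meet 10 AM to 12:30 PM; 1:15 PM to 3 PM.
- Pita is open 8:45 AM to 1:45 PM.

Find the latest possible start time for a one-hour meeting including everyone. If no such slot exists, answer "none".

Hana ∩ Kira: 10:00-12:30.
Hana ∩ Kira ∩ Pita: 10:00-12:30.
The last common window of at least 60 minutes is 10:00-12:30; a 60-minute meeting can start as late as 11:30 and still end by 12:30.

11:30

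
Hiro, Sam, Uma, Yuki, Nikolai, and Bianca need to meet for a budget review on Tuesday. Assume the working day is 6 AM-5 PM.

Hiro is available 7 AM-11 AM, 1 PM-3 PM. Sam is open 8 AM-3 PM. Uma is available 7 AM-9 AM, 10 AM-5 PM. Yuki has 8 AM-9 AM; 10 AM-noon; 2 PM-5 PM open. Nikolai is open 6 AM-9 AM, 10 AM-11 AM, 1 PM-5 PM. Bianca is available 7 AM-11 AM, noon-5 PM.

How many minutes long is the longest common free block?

Hiro ∩ Sam: 08:00-11:00, 13:00-15:00.
Hiro ∩ Sam ∩ Uma: 08:00-09:00, 10:00-11:00, 13:00-15:00.
Hiro ∩ Sam ∩ Uma ∩ Yuki: 08:00-09:00, 10:00-11:00, 14:00-15:00.
Hiro ∩ Sam ∩ Uma ∩ Yuki ∩ Nikolai: 08:00-09:00, 10:00-11:00, 14:00-15:00.
Hiro ∩ Sam ∩ Uma ∩ Yuki ∩ Nikolai ∩ Bianca: 08:00-09:00, 10:00-11:00, 14:00-15:00.
So the common availability across everyone is 08:00-09:00, 10:00-11:00, 14:00-15:00.
The longest is 08:00-09:00 at 60 minutes.

60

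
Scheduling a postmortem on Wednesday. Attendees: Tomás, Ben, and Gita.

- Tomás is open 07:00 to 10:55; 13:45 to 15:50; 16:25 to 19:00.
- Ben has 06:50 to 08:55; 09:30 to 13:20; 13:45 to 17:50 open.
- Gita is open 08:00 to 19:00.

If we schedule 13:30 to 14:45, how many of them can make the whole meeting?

1

Gita can make the full 13:30-14:45 slot — that's 1.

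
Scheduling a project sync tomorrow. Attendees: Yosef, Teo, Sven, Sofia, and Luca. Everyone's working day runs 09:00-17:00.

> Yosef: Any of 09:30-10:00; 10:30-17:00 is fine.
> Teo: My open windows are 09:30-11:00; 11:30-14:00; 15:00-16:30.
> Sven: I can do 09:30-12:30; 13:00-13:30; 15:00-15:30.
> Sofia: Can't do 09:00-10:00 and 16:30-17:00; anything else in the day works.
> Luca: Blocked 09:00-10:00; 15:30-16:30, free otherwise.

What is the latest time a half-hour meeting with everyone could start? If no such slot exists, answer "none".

15:00

Yosef free: 09:30-10:00, 10:30-17:00.
Teo free: 09:30-11:00, 11:30-14:00, 15:00-16:30.
Sven free: 09:30-12:30, 13:00-13:30, 15:00-15:30.
Sofia free: 10:00-16:30 (invert busy blocks within the working day).
Luca free: 10:00-15:30, 16:30-17:00 (invert busy blocks within the working day).
Yosef ∩ Teo: 09:30-10:00, 10:30-11:00, 11:30-14:00, 15:00-16:30.
Yosef ∩ Teo ∩ Sven: 09:30-10:00, 10:30-11:00, 11:30-12:30, 13:00-13:30, 15:00-15:30.
Yosef ∩ Teo ∩ Sven ∩ Sofia: 10:30-11:00, 11:30-12:30, 13:00-13:30, 15:00-15:30.
Yosef ∩ Teo ∩ Sven ∩ Sofia ∩ Luca: 10:30-11:00, 11:30-12:30, 13:00-13:30, 15:00-15:30.
The last common window of at least 30 minutes is 15:00-15:30; a 30-minute meeting can start as late as 15:00 and still end by 15:30.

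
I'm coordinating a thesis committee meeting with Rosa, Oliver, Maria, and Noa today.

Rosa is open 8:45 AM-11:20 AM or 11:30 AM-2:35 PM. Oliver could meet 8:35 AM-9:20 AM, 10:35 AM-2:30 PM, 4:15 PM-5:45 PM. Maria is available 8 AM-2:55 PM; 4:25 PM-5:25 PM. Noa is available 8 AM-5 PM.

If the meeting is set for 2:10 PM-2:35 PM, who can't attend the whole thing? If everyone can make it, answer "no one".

Rosa: free for 14:10-14:35. Oliver: not fully free for 14:10-14:35. Maria: free for 14:10-14:35. Noa: free for 14:10-14:35.

Oliver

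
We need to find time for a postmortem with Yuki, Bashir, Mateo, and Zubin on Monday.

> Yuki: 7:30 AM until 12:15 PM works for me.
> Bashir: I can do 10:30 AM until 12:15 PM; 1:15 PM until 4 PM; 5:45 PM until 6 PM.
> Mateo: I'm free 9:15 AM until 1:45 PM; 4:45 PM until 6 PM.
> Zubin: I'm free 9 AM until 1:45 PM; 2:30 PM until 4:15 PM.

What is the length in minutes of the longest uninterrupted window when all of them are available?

Yuki ∩ Bashir: 10:30-12:15.
Yuki ∩ Bashir ∩ Mateo: 10:30-12:15.
Yuki ∩ Bashir ∩ Mateo ∩ Zubin: 10:30-12:15.
The longest is 10:30-12:15 at 105 minutes.

105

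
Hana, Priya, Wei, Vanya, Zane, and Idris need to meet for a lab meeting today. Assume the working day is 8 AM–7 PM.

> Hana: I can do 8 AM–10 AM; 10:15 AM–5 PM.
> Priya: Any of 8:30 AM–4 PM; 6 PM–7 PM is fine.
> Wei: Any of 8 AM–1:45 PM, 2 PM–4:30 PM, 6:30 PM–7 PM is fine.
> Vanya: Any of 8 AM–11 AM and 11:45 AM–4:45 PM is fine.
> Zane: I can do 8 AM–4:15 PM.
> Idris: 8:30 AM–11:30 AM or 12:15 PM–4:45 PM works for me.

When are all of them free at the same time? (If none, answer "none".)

Hana ∩ Priya: 08:30-10:00, 10:15-16:00.
Hana ∩ Priya ∩ Wei: 08:30-10:00, 10:15-13:45, 14:00-16:00.
Hana ∩ Priya ∩ Wei ∩ Vanya: 08:30-10:00, 10:15-11:00, 11:45-13:45, 14:00-16:00.
Hana ∩ Priya ∩ Wei ∩ Vanya ∩ Zane: 08:30-10:00, 10:15-11:00, 11:45-13:45, 14:00-16:00.
Hana ∩ Priya ∩ Wei ∩ Vanya ∩ Zane ∩ Idris: 08:30-10:00, 10:15-11:00, 12:15-13:45, 14:00-16:00.

08:30-10:00, 10:15-11:00, 12:15-13:45, 14:00-16:00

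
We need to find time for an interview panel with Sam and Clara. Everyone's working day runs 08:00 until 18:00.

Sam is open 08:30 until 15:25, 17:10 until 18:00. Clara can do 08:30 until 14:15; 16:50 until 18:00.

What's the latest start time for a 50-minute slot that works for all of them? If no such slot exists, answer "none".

17:10

Sam ∩ Clara: 08:30-14:15, 17:10-18:00.
So the common availability across everyone is 08:30-14:15, 17:10-18:00.
The last common window of at least 50 minutes is 17:10-18:00; a 50-minute meeting can start as late as 17:10 and still end by 18:00.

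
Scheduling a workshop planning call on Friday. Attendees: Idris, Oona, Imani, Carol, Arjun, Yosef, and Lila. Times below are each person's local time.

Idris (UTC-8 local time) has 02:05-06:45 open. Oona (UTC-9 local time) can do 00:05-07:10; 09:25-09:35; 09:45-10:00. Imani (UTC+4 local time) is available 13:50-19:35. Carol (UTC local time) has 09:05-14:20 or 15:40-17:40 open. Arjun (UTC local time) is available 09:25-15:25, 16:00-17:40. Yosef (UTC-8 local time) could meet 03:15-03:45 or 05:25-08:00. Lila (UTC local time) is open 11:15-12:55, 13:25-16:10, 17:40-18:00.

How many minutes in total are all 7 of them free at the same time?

85

Idris in UTC: 10:05-14:45 (add 8h to convert from UTC-8).
Oona in UTC: 09:05-16:10, 18:25-18:35, 18:45-19:00 (add 9h to convert from UTC-9).
Imani in UTC: 09:50-15:35 (subtract 4h to convert from UTC+4).
Carol in UTC: 09:05-14:20, 15:40-17:40.
Arjun in UTC: 09:25-15:25, 16:00-17:40.
Yosef in UTC: 11:15-11:45, 13:25-16:00 (add 8h to convert from UTC-8).
Lila in UTC: 11:15-12:55, 13:25-16:10, 17:40-18:00.
Idris ∩ Oona: 10:05-14:45.
Idris ∩ Oona ∩ Imani: 10:05-14:45.
Idris ∩ Oona ∩ Imani ∩ Carol: 10:05-14:20.
Idris ∩ Oona ∩ Imani ∩ Carol ∩ Arjun: 10:05-14:20.
Idris ∩ Oona ∩ Imani ∩ Carol ∩ Arjun ∩ Yosef: 11:15-11:45, 13:25-14:20.
Idris ∩ Oona ∩ Imani ∩ Carol ∩ Arjun ∩ Yosef ∩ Lila: 11:15-11:45, 13:25-14:20.
Summing the common windows: 30 + 55 = 85 minutes.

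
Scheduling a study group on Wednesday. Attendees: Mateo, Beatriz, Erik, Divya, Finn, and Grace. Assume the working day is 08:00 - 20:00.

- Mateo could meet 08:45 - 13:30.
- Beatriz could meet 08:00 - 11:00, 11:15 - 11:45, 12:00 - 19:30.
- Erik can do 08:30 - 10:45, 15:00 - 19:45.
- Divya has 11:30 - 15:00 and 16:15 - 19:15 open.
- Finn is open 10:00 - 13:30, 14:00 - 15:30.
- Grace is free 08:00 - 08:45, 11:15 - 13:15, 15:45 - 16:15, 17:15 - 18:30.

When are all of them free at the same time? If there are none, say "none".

none

Mateo ∩ Beatriz: 08:45-11:00, 11:15-11:45, 12:00-13:30.
Mateo ∩ Beatriz ∩ Erik: 08:45-10:45.
Mateo ∩ Beatriz ∩ Erik ∩ Divya: ∅.
Mateo ∩ Beatriz ∩ Erik ∩ Divya ∩ Finn: ∅.
Mateo ∩ Beatriz ∩ Erik ∩ Divya ∩ Finn ∩ Grace: ∅.
There is no time when everyone is free.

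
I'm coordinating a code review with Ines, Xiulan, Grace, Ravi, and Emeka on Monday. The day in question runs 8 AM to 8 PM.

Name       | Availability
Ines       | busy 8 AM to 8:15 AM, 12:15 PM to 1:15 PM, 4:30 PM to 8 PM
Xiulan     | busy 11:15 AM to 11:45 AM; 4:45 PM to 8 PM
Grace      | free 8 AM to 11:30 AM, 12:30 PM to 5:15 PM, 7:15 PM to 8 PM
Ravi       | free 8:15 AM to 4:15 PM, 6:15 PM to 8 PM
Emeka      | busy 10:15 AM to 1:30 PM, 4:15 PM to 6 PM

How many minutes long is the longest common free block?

Ines free: 08:15-12:15, 13:15-16:30 (invert busy blocks within the working day).
Xiulan free: 08:00-11:15, 11:45-16:45 (invert busy blocks within the working day).
Grace free: 08:00-11:30, 12:30-17:15, 19:15-20:00.
Ravi free: 08:15-16:15, 18:15-20:00.
Emeka free: 08:00-10:15, 13:30-16:15, 18:00-20:00 (invert busy blocks within the working day).
Ines ∩ Xiulan: 08:15-11:15, 11:45-12:15, 13:15-16:30.
Ines ∩ Xiulan ∩ Grace: 08:15-11:15, 13:15-16:30.
Ines ∩ Xiulan ∩ Grace ∩ Ravi: 08:15-11:15, 13:15-16:15.
Ines ∩ Xiulan ∩ Grace ∩ Ravi ∩ Emeka: 08:15-10:15, 13:30-16:15.
The longest is 13:30-16:15 at 165 minutes.

165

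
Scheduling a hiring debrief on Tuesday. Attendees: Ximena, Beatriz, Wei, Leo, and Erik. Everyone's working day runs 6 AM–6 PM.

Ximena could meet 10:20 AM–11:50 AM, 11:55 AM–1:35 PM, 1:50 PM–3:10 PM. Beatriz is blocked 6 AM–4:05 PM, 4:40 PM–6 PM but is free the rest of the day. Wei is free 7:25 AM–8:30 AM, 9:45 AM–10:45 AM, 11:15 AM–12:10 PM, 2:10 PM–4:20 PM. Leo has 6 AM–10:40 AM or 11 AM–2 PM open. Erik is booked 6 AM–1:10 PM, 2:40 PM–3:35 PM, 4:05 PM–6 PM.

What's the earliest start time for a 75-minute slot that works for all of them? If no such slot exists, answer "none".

none

Ximena free: 10:20-11:50, 11:55-13:35, 13:50-15:10.
Beatriz free: 16:05-16:40 (invert busy blocks within the working day).
Wei free: 07:25-08:30, 09:45-10:45, 11:15-12:10, 14:10-16:20.
Leo free: 06:00-10:40, 11:00-14:00.
Erik free: 13:10-14:40, 15:35-16:05 (invert busy blocks within the working day).
Ximena ∩ Beatriz: ∅.
Ximena ∩ Beatriz ∩ Wei: ∅.
Ximena ∩ Beatriz ∩ Wei ∩ Leo: ∅.
Ximena ∩ Beatriz ∩ Wei ∩ Leo ∩ Erik: ∅.
There is no time when everyone is free.
No common window is at least 75 minutes long.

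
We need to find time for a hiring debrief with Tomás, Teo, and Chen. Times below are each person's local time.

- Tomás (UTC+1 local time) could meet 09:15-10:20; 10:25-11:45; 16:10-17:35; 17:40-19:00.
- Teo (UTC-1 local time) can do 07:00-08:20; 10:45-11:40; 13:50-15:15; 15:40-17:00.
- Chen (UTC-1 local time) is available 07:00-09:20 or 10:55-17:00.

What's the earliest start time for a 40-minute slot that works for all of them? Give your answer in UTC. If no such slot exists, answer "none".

08:15

Tomás in UTC: 08:15-09:20, 09:25-10:45, 15:10-16:35, 16:40-18:00 (subtract 1h to convert from UTC+1).
Teo in UTC: 08:00-09:20, 11:45-12:40, 14:50-16:15, 16:40-18:00 (add 1h to convert from UTC-1).
Chen in UTC: 08:00-10:20, 11:55-18:00 (add 1h to convert from UTC-1).
Tomás ∩ Teo: 08:15-09:20, 15:10-16:15, 16:40-18:00.
Tomás ∩ Teo ∩ Chen: 08:15-09:20, 15:10-16:15, 16:40-18:00.
The first common window of at least 40 minutes is 08:15-09:20, so the earliest start is 08:15.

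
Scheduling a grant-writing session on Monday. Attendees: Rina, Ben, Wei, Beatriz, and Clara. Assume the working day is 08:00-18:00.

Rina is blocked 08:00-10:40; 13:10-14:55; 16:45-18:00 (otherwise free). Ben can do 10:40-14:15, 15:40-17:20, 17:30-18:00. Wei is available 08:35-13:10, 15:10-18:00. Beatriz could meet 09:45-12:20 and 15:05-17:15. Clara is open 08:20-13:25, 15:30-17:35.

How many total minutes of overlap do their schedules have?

165

Rina free: 10:40-13:10, 14:55-16:45 (invert busy blocks within the working day).
Ben free: 10:40-14:15, 15:40-17:20, 17:30-18:00.
Wei free: 08:35-13:10, 15:10-18:00.
Beatriz free: 09:45-12:20, 15:05-17:15.
Clara free: 08:20-13:25, 15:30-17:35.
Rina ∩ Ben: 10:40-13:10, 15:40-16:45.
Rina ∩ Ben ∩ Wei: 10:40-13:10, 15:40-16:45.
Rina ∩ Ben ∩ Wei ∩ Beatriz: 10:40-12:20, 15:40-16:45.
Rina ∩ Ben ∩ Wei ∩ Beatriz ∩ Clara: 10:40-12:20, 15:40-16:45.
Those are the intersection windows.
Summing the common windows: 100 + 65 = 165 minutes.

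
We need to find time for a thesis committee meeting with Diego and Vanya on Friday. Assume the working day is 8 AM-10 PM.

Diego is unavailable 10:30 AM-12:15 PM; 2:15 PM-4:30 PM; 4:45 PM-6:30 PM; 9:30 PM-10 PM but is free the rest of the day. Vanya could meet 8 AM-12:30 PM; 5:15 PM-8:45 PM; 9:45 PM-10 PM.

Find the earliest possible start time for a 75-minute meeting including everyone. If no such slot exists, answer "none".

Diego free: 08:00-10:30, 12:15-14:15, 16:30-16:45, 18:30-21:30 (invert busy blocks within the working day).
Vanya free: 08:00-12:30, 17:15-20:45, 21:45-22:00.
Diego ∩ Vanya: 08:00-10:30, 12:15-12:30, 18:30-20:45.
The first common window of at least 75 minutes is 08:00-10:30, so the earliest start is 08:00.

08:00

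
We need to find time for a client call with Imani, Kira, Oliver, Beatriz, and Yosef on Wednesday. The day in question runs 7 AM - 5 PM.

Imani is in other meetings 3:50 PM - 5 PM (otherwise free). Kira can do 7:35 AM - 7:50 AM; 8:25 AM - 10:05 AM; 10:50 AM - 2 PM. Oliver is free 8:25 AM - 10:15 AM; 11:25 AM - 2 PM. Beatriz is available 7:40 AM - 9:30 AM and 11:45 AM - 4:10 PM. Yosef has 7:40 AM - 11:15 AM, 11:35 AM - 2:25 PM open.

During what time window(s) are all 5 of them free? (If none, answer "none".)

08:25-09:30, 11:45-14:00

Imani free: 07:00-15:50 (invert busy blocks within the working day).
Kira free: 07:35-07:50, 08:25-10:05, 10:50-14:00.
Oliver free: 08:25-10:15, 11:25-14:00.
Beatriz free: 07:40-09:30, 11:45-16:10.
Yosef free: 07:40-11:15, 11:35-14:25.
Imani ∩ Kira: 07:35-07:50, 08:25-10:05, 10:50-14:00.
Imani ∩ Kira ∩ Oliver: 08:25-10:05, 11:25-14:00.
Imani ∩ Kira ∩ Oliver ∩ Beatriz: 08:25-09:30, 11:45-14:00.
Imani ∩ Kira ∩ Oliver ∩ Beatriz ∩ Yosef: 08:25-09:30, 11:45-14:00.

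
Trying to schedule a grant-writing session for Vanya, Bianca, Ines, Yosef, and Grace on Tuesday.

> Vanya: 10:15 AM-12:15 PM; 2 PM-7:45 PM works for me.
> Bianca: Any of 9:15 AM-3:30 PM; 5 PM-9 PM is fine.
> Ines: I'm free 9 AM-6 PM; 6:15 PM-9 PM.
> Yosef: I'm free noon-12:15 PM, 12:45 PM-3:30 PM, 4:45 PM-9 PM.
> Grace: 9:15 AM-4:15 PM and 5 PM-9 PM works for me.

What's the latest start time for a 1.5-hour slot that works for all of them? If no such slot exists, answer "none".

Vanya ∩ Bianca: 10:15-12:15, 14:00-15:30, 17:00-19:45.
Vanya ∩ Bianca ∩ Ines: 10:15-12:15, 14:00-15:30, 17:00-18:00, 18:15-19:45.
Vanya ∩ Bianca ∩ Ines ∩ Yosef: 12:00-12:15, 14:00-15:30, 17:00-18:00, 18:15-19:45.
Vanya ∩ Bianca ∩ Ines ∩ Yosef ∩ Grace: 12:00-12:15, 14:00-15:30, 17:00-18:00, 18:15-19:45.
Those are the intersection windows.
The last common window of at least 90 minutes is 18:15-19:45; a 90-minute meeting can start as late as 18:15 and still end by 19:45.

18:15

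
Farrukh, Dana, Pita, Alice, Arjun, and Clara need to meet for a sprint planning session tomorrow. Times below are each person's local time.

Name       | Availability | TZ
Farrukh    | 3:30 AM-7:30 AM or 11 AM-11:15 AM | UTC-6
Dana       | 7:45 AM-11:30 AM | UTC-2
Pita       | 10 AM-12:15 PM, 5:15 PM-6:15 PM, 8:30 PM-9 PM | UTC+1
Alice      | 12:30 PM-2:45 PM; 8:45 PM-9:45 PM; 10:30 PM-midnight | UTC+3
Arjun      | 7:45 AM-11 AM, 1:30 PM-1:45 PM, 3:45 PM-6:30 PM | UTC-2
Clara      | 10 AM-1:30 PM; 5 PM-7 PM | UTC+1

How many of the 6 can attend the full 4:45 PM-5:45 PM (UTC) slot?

Farrukh in UTC: 09:30-13:30, 17:00-17:15 (add 6h to convert from UTC-6).
Dana in UTC: 09:45-13:30 (add 2h to convert from UTC-2).
Pita in UTC: 09:00-11:15, 16:15-17:15, 19:30-20:00 (subtract 1h to convert from UTC+1).
Alice in UTC: 09:30-11:45, 17:45-18:45, 19:30-21:00 (subtract 3h to convert from UTC+3).
Arjun in UTC: 09:45-13:00, 15:30-15:45, 17:45-20:30 (add 2h to convert from UTC-2).
Clara in UTC: 09:00-12:30, 16:00-18:00 (subtract 1h to convert from UTC+1).
Clara can make the full 16:45-17:45 slot — that's 1.

1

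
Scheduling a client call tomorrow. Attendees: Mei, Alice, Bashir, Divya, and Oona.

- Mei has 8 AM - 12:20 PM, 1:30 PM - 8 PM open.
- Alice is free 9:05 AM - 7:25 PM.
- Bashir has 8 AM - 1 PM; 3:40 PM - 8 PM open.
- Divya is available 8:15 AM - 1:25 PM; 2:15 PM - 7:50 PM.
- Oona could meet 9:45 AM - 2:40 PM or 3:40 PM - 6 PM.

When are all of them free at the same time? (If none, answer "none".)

Mei ∩ Alice: 09:05-12:20, 13:30-19:25.
Mei ∩ Alice ∩ Bashir: 09:05-12:20, 15:40-19:25.
Mei ∩ Alice ∩ Bashir ∩ Divya: 09:05-12:20, 15:40-19:25.
Mei ∩ Alice ∩ Bashir ∩ Divya ∩ Oona: 09:45-12:20, 15:40-18:00.
Those are the intersection windows.

09:45-12:20, 15:40-18:00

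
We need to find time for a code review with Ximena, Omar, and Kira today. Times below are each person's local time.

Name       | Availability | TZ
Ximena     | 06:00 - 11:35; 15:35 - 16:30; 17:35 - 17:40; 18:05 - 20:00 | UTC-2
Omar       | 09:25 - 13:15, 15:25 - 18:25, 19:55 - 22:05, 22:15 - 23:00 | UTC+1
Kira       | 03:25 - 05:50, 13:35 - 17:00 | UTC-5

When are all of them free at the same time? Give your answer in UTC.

08:25-10:50, 19:35-19:40, 20:05-21:05, 21:15-22:00

Ximena in UTC: 08:00-13:35, 17:35-18:30, 19:35-19:40, 20:05-22:00 (add 2h to convert from UTC-2).
Omar in UTC: 08:25-12:15, 14:25-17:25, 18:55-21:05, 21:15-22:00 (subtract 1h to convert from UTC+1).
Kira in UTC: 08:25-10:50, 18:35-22:00 (add 5h to convert from UTC-5).
Ximena ∩ Omar: 08:25-12:15, 19:35-19:40, 20:05-21:05, 21:15-22:00.
Ximena ∩ Omar ∩ Kira: 08:25-10:50, 19:35-19:40, 20:05-21:05, 21:15-22:00.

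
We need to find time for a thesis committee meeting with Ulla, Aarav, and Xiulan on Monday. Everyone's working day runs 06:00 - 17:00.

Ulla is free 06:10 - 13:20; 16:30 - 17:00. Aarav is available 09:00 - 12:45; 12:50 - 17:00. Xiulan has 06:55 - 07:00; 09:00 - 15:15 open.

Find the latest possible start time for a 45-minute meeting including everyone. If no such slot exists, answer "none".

Ulla ∩ Aarav: 09:00-12:45, 12:50-13:20, 16:30-17:00.
Ulla ∩ Aarav ∩ Xiulan: 09:00-12:45, 12:50-13:20.
The last common window of at least 45 minutes is 09:00-12:45; a 45-minute meeting can start as late as 12:00 and still end by 12:45.

12:00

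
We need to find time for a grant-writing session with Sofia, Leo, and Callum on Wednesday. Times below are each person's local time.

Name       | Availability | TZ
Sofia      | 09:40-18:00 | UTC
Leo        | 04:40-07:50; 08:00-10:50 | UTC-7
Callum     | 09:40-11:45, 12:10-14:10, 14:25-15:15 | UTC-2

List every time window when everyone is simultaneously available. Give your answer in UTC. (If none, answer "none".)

11:40-13:45, 14:10-14:50, 15:00-16:10, 16:25-17:15

Sofia in UTC: 09:40-18:00.
Leo in UTC: 11:40-14:50, 15:00-17:50 (add 7h to convert from UTC-7).
Callum in UTC: 11:40-13:45, 14:10-16:10, 16:25-17:15 (add 2h to convert from UTC-2).
Sofia ∩ Leo: 11:40-14:50, 15:00-17:50.
Sofia ∩ Leo ∩ Callum: 11:40-13:45, 14:10-14:50, 15:00-16:10, 16:25-17:15.
So the common availability across everyone is 11:40-13:45, 14:10-14:50, 15:00-16:10, 16:25-17:15.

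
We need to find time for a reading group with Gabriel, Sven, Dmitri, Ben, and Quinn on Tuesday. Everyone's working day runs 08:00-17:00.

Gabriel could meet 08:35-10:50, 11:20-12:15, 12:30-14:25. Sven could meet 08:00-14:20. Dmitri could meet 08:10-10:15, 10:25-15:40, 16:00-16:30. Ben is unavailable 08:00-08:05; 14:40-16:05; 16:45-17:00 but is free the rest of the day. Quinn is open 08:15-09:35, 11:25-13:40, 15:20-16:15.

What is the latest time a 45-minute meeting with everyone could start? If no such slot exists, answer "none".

Gabriel free: 08:35-10:50, 11:20-12:15, 12:30-14:25.
Sven free: 08:00-14:20.
Dmitri free: 08:10-10:15, 10:25-15:40, 16:00-16:30.
Ben free: 08:05-14:40, 16:05-16:45 (invert busy blocks within the working day).
Quinn free: 08:15-09:35, 11:25-13:40, 15:20-16:15.
Gabriel ∩ Sven: 08:35-10:50, 11:20-12:15, 12:30-14:20.
Gabriel ∩ Sven ∩ Dmitri: 08:35-10:15, 10:25-10:50, 11:20-12:15, 12:30-14:20.
Gabriel ∩ Sven ∩ Dmitri ∩ Ben: 08:35-10:15, 10:25-10:50, 11:20-12:15, 12:30-14:20.
Gabriel ∩ Sven ∩ Dmitri ∩ Ben ∩ Quinn: 08:35-09:35, 11:25-12:15, 12:30-13:40.
Those are the intersection windows.
The last common window of at least 45 minutes is 12:30-13:40; a 45-minute meeting can start as late as 12:55 and still end by 13:40.

12:55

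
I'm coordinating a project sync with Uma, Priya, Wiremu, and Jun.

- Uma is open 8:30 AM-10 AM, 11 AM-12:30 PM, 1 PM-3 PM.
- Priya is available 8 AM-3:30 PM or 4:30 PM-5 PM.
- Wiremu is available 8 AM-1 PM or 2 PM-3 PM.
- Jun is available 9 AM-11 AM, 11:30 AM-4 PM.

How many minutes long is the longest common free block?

60

Uma ∩ Priya: 08:30-10:00, 11:00-12:30, 13:00-15:00.
Uma ∩ Priya ∩ Wiremu: 08:30-10:00, 11:00-12:30, 14:00-15:00.
Uma ∩ Priya ∩ Wiremu ∩ Jun: 09:00-10:00, 11:30-12:30, 14:00-15:00.
So the common availability across everyone is 09:00-10:00, 11:30-12:30, 14:00-15:00.
The longest is 09:00-10:00 at 60 minutes.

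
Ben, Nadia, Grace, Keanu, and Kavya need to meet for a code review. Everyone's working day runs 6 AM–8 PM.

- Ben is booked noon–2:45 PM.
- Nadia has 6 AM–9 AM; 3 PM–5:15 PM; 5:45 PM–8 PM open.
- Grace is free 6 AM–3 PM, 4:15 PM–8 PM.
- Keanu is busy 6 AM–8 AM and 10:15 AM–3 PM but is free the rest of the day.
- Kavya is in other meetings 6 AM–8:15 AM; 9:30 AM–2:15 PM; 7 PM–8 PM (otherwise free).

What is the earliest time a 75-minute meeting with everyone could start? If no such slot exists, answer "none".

Ben free: 06:00-12:00, 14:45-20:00 (invert busy blocks within the working day).
Nadia free: 06:00-09:00, 15:00-17:15, 17:45-20:00.
Grace free: 06:00-15:00, 16:15-20:00.
Keanu free: 08:00-10:15, 15:00-20:00 (invert busy blocks within the working day).
Kavya free: 08:15-09:30, 14:15-19:00 (invert busy blocks within the working day).
Ben ∩ Nadia: 06:00-09:00, 15:00-17:15, 17:45-20:00.
Ben ∩ Nadia ∩ Grace: 06:00-09:00, 16:15-17:15, 17:45-20:00.
Ben ∩ Nadia ∩ Grace ∩ Keanu: 08:00-09:00, 16:15-17:15, 17:45-20:00.
Ben ∩ Nadia ∩ Grace ∩ Keanu ∩ Kavya: 08:15-09:00, 16:15-17:15, 17:45-19:00.
The first common window of at least 75 minutes is 17:45-19:00, so the earliest start is 17:45.

17:45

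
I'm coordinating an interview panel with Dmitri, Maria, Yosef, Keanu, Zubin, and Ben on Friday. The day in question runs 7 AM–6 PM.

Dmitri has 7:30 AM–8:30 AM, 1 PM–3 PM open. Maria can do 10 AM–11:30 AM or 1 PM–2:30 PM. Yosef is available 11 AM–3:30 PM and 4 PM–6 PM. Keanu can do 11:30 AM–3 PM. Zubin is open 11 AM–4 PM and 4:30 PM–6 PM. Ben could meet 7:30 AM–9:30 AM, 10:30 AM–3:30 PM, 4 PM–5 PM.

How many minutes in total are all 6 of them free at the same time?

90

Dmitri ∩ Maria: 13:00-14:30.
Dmitri ∩ Maria ∩ Yosef: 13:00-14:30.
Dmitri ∩ Maria ∩ Yosef ∩ Keanu: 13:00-14:30.
Dmitri ∩ Maria ∩ Yosef ∩ Keanu ∩ Zubin: 13:00-14:30.
Dmitri ∩ Maria ∩ Yosef ∩ Keanu ∩ Zubin ∩ Ben: 13:00-14:30.
That's a single block of 90 minutes.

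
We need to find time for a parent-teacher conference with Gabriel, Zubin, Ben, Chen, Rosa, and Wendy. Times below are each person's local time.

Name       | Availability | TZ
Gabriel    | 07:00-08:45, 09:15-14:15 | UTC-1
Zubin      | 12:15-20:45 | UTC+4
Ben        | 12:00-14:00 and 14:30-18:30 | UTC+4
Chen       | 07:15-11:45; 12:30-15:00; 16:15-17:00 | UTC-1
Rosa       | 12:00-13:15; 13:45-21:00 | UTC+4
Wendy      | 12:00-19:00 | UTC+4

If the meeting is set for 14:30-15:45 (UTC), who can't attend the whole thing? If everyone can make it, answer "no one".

Ben, Gabriel, Wendy

Gabriel in UTC: 08:00-09:45, 10:15-15:15 (add 1h to convert from UTC-1).
Zubin in UTC: 08:15-16:45 (subtract 4h to convert from UTC+4).
Ben in UTC: 08:00-10:00, 10:30-14:30 (subtract 4h to convert from UTC+4).
Chen in UTC: 08:15-12:45, 13:30-16:00, 17:15-18:00 (add 1h to convert from UTC-1).
Rosa in UTC: 08:00-09:15, 09:45-17:00 (subtract 4h to convert from UTC+4).
Wendy in UTC: 08:00-15:00 (subtract 4h to convert from UTC+4).
Gabriel: not fully free for 14:30-15:45. Zubin: free for 14:30-15:45. Ben: not fully free for 14:30-15:45. Chen: free for 14:30-15:45. Rosa: free for 14:30-15:45. Wendy: not fully free for 14:30-15:45.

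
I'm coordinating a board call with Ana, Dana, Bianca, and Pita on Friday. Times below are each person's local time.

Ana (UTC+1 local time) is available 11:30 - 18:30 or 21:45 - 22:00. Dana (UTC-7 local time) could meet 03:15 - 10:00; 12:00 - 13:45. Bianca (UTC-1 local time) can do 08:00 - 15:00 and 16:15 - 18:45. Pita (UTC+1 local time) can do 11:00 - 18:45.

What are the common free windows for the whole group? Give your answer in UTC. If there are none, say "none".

10:30-16:00

Ana in UTC: 10:30-17:30, 20:45-21:00 (subtract 1h to convert from UTC+1).
Dana in UTC: 10:15-17:00, 19:00-20:45 (add 7h to convert from UTC-7).
Bianca in UTC: 09:00-16:00, 17:15-19:45 (add 1h to convert from UTC-1).
Pita in UTC: 10:00-17:45 (subtract 1h to convert from UTC+1).
Ana ∩ Dana: 10:30-17:00.
Ana ∩ Dana ∩ Bianca: 10:30-16:00.
Ana ∩ Dana ∩ Bianca ∩ Pita: 10:30-16:00.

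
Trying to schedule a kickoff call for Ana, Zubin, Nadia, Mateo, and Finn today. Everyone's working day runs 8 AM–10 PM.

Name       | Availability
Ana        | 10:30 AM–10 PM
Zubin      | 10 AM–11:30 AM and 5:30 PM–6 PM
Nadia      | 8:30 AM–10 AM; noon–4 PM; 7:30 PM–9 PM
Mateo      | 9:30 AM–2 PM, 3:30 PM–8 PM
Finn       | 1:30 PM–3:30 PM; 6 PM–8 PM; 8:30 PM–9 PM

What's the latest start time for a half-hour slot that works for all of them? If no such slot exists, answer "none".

Ana ∩ Zubin: 10:30-11:30, 17:30-18:00.
Ana ∩ Zubin ∩ Nadia: ∅.
Ana ∩ Zubin ∩ Nadia ∩ Mateo: ∅.
Ana ∩ Zubin ∩ Nadia ∩ Mateo ∩ Finn: ∅.
There is no time when everyone is free.
No common window is at least 30 minutes long.

none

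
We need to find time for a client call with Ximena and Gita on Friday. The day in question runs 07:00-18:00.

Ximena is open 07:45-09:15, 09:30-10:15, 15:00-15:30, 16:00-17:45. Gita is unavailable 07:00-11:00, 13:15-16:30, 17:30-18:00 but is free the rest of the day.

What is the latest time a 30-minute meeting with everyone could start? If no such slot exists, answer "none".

17:00

Ximena free: 07:45-09:15, 09:30-10:15, 15:00-15:30, 16:00-17:45.
Gita free: 11:00-13:15, 16:30-17:30 (invert busy blocks within the working day).
Ximena ∩ Gita: 16:30-17:30.
The last common window of at least 30 minutes is 16:30-17:30; a 30-minute meeting can start as late as 17:00 and still end by 17:30.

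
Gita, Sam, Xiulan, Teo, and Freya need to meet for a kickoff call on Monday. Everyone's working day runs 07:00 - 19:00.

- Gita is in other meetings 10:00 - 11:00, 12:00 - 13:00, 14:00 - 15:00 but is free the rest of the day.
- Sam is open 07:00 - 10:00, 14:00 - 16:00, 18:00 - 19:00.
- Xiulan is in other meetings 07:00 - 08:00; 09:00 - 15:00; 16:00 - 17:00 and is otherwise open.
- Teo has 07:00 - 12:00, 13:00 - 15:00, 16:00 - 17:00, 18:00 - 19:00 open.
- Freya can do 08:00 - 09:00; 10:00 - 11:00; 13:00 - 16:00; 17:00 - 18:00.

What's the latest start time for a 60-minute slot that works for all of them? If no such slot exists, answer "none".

08:00

Gita free: 07:00-10:00, 11:00-12:00, 13:00-14:00, 15:00-19:00 (invert busy blocks within the working day).
Sam free: 07:00-10:00, 14:00-16:00, 18:00-19:00.
Xiulan free: 08:00-09:00, 15:00-16:00, 17:00-19:00 (invert busy blocks within the working day).
Teo free: 07:00-12:00, 13:00-15:00, 16:00-17:00, 18:00-19:00.
Freya free: 08:00-09:00, 10:00-11:00, 13:00-16:00, 17:00-18:00.
Gita ∩ Sam: 07:00-10:00, 15:00-16:00, 18:00-19:00.
Gita ∩ Sam ∩ Xiulan: 08:00-09:00, 15:00-16:00, 18:00-19:00.
Gita ∩ Sam ∩ Xiulan ∩ Teo: 08:00-09:00, 18:00-19:00.
Gita ∩ Sam ∩ Xiulan ∩ Teo ∩ Freya: 08:00-09:00.
Those are the intersection windows.
The last common window of at least 60 minutes is 08:00-09:00; a 60-minute meeting can start as late as 08:00 and still end by 09:00.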